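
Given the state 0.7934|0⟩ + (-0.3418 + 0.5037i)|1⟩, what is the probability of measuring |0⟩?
0.6295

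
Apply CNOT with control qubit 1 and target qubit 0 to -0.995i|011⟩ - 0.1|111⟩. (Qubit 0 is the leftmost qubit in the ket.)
-0.1|011⟩ - 0.995i|111⟩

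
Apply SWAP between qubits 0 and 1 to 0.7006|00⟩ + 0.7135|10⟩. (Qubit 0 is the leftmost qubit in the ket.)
0.7006|00⟩ + 0.7135|01⟩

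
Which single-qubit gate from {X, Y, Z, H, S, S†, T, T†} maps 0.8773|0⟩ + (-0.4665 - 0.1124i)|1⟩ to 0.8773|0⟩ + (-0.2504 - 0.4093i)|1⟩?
T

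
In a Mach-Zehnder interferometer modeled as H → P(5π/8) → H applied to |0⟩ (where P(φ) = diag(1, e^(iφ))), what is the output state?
(0.3087 + 0.4619i)|0⟩ + (0.6913 - 0.4619i)|1⟩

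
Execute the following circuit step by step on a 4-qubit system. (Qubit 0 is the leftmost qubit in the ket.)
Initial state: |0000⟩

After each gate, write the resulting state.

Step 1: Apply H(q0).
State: 1/√2|0000⟩ + 1/√2|1000⟩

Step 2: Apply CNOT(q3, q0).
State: 1/√2|0000⟩ + 1/√2|1000⟩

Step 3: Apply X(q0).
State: 1/√2|0000⟩ + 1/√2|1000⟩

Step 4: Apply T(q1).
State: 1/√2|0000⟩ + 1/√2|1000⟩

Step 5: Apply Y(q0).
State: -(1/√2)i|0000⟩ + (1/√2)i|1000⟩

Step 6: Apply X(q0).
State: (1/√2)i|0000⟩ - (1/√2)i|1000⟩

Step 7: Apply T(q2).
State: (1/√2)i|0000⟩ - (1/√2)i|1000⟩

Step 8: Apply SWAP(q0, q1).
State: (1/√2)i|0000⟩ - (1/√2)i|0100⟩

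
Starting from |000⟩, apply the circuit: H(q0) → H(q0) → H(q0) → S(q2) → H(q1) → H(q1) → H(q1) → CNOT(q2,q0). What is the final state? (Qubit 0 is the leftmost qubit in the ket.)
1/2|000⟩ + 1/2|010⟩ + 1/2|100⟩ + 1/2|110⟩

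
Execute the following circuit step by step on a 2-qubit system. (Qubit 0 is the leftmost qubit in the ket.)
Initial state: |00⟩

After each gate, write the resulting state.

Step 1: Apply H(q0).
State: 1/√2|00⟩ + 1/√2|10⟩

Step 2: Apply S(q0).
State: 1/√2|00⟩ + (1/√2)i|10⟩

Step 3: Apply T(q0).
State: 1/√2|00⟩ + (-1/2 + (1/2)i)|10⟩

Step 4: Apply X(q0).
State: (-1/2 + (1/2)i)|00⟩ + 1/√2|10⟩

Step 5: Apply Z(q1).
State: (-1/2 + (1/2)i)|00⟩ + 1/√2|10⟩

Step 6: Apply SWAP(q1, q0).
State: (-1/2 + (1/2)i)|00⟩ + 1/√2|01⟩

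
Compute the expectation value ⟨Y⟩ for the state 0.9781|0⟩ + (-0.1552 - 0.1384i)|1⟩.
-0.2707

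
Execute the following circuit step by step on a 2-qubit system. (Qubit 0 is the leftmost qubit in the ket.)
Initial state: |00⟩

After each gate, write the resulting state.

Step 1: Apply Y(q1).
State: i|01⟩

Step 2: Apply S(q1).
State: -|01⟩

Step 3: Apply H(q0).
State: -1/√2|01⟩ - 1/√2|11⟩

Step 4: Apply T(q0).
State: -1/√2|01⟩ + (-1/2 - (1/2)i)|11⟩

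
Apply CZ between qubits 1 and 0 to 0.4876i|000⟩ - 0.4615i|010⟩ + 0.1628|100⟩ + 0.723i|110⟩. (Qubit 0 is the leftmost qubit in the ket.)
0.4876i|000⟩ - 0.4615i|010⟩ + 0.1628|100⟩ - 0.723i|110⟩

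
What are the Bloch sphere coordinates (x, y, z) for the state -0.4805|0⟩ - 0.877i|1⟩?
(0, 0.8428, -0.5382)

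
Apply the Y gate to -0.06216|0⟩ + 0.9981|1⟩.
-0.9981i|0⟩ - 0.06216i|1⟩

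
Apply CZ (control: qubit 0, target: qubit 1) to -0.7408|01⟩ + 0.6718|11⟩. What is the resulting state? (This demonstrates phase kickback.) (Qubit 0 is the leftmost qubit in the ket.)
-0.7408|01⟩ - 0.6718|11⟩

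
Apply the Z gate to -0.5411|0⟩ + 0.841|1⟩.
-0.5411|0⟩ - 0.841|1⟩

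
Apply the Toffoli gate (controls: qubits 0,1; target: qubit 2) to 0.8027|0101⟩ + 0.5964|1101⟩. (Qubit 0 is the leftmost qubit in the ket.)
0.8027|0101⟩ + 0.5964|1111⟩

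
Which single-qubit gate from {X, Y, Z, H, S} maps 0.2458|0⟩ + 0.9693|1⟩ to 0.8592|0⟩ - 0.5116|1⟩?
H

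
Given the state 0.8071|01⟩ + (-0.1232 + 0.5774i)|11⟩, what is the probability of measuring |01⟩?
0.6514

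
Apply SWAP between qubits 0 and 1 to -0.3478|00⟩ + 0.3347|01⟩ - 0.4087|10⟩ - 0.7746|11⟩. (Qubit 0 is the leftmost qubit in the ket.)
-0.3478|00⟩ - 0.4087|01⟩ + 0.3347|10⟩ - 0.7746|11⟩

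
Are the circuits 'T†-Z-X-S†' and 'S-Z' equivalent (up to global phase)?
No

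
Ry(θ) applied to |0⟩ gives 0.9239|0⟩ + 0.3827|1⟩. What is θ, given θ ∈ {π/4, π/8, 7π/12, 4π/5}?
π/4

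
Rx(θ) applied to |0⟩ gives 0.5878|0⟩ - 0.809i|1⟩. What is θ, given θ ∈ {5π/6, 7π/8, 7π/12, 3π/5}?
3π/5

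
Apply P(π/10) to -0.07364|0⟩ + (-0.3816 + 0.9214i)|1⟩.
-0.07364|0⟩ + (-0.6477 + 0.7584i)|1⟩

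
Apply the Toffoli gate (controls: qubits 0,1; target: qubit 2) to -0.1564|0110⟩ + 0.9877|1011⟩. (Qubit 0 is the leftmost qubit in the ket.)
-0.1564|0110⟩ + 0.9877|1011⟩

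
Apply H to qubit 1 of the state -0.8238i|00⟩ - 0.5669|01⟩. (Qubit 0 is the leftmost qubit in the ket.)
(-0.4009 - 0.5825i)|00⟩ + (0.4009 - 0.5825i)|01⟩

H on qubit 1 mixes each pair of kets that differ only in qubit 1: amplitudes (a, b) of (|…0…⟩, |…1…⟩) become ((a + b)/√2, (a − b)/√2). Kets absent from the input have amplitude 0.
(|00⟩, |01⟩): (a, b) = (-0.8238i, -0.5669) → ((-0.4009 - 0.5825i), (0.4009 - 0.5825i))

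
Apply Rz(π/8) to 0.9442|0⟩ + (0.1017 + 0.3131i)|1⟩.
(0.9261 - 0.1842i)|0⟩ + (0.03866 + 0.3269i)|1⟩

Rz(π/8) = [[e^(−iθ/2), 0], [0, e^(iθ/2)]] with e^(±iθ/2) = cos(θ/2) ± i·sin(θ/2); θ = π/8, cos(θ/2) ≈ 0.980785, sin(θ/2) ≈ 0.19509.
With a = amp(|0⟩) = 0.9442 and b = amp(|1⟩) = (0.1017 + 0.3131i):
new amp(|0⟩) = (0.980785 - 0.19509i)·a = (0.9261 - 0.1842i)
new amp(|1⟩) = (0.980785 + 0.19509i)·b = (0.03866 + 0.3269i)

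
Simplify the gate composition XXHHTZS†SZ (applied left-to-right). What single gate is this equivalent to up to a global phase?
T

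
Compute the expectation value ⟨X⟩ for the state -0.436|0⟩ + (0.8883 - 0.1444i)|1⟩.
-0.7746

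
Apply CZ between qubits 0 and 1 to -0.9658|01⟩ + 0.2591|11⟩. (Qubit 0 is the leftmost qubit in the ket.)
-0.9658|01⟩ - 0.2591|11⟩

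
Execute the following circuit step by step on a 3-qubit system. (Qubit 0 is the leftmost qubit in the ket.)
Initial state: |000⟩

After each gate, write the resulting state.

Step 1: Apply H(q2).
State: 1/√2|000⟩ + 1/√2|001⟩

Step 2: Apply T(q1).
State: 1/√2|000⟩ + 1/√2|001⟩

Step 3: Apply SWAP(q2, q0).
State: 1/√2|000⟩ + 1/√2|100⟩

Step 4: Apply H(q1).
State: 1/2|000⟩ + 1/2|010⟩ + 1/2|100⟩ + 1/2|110⟩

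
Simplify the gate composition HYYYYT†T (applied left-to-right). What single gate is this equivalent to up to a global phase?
H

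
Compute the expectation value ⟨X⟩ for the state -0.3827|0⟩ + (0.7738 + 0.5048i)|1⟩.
-0.5923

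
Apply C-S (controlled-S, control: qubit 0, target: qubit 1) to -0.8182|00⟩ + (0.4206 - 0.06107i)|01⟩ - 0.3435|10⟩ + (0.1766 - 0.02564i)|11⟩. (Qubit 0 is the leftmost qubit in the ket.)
-0.8182|00⟩ + (0.4206 - 0.06107i)|01⟩ - 0.3435|10⟩ + (0.02564 + 0.1766i)|11⟩

C-S leaves the control-|0⟩ kets |00⟩, |01⟩ unchanged and applies S to qubit 1 on the control-|1⟩ pair (|10⟩, |11⟩).
S = [[1, 0], [0, i]].
With a = amp(|10⟩) = -0.3435 and b = amp(|11⟩) = (0.1766 - 0.02564i):
new amp(|10⟩) = (1)·a = -0.3435
new amp(|11⟩) = (i)·b = (0.02564 + 0.1766i)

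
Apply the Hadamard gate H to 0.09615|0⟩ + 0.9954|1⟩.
0.7718|0⟩ - 0.6359|1⟩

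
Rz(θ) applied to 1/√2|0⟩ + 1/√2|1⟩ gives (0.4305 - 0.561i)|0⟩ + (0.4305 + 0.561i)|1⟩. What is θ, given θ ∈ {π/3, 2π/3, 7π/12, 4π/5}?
7π/12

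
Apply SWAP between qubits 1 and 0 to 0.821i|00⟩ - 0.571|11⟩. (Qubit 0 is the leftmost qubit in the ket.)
0.821i|00⟩ - 0.571|11⟩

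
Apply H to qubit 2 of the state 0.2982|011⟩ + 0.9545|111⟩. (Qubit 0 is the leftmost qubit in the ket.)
0.2109|010⟩ - 0.2109|011⟩ + 0.6749|110⟩ - 0.6749|111⟩

H on qubit 2 mixes each pair of kets that differ only in qubit 2: amplitudes (a, b) of (|…0…⟩, |…1…⟩) become ((a + b)/√2, (a − b)/√2). Kets absent from the input have amplitude 0.
(|010⟩, |011⟩): (a, b) = (0, 0.2982) → (0.2109, -0.2109)
(|110⟩, |111⟩): (a, b) = (0, 0.9545) → (0.6749, -0.6749)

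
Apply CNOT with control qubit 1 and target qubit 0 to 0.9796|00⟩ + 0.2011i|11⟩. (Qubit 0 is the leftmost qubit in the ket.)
0.9796|00⟩ + 0.2011i|01⟩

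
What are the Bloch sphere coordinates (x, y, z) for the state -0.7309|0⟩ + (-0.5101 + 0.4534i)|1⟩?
(0.7457, -0.6628, 0.06844)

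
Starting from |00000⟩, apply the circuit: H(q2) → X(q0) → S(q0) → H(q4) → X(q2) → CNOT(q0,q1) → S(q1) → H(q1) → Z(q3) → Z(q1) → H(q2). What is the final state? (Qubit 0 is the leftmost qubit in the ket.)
-1/2|10000⟩ - 1/2|10001⟩ - 1/2|11000⟩ - 1/2|11001⟩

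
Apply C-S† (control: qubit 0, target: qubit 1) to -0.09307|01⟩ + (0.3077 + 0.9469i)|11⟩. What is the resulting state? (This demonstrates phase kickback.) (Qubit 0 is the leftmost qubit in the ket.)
-0.09307|01⟩ + (0.9469 - 0.3077i)|11⟩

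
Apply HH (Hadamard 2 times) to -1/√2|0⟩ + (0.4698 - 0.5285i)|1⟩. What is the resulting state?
-1/√2|0⟩ + (0.4698 - 0.5285i)|1⟩

H² = I, so an even number of Hadamards cancels: H^2 = I and the state is unchanged.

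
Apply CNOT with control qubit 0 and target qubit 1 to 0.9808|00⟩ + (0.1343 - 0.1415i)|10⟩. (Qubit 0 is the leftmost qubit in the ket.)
0.9808|00⟩ + (0.1343 - 0.1415i)|11⟩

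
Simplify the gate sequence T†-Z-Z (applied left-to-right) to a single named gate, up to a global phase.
T†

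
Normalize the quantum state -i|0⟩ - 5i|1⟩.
-0.1961i|0⟩ - 0.9806i|1⟩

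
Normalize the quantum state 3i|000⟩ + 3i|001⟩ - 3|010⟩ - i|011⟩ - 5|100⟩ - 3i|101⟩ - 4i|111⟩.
0.3397i|000⟩ + 0.3397i|001⟩ - 0.3397|010⟩ - 0.1132i|011⟩ - 0.5661|100⟩ - 0.3397i|101⟩ - 0.4529i|111⟩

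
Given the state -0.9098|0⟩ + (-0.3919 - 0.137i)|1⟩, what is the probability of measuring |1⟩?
0.1724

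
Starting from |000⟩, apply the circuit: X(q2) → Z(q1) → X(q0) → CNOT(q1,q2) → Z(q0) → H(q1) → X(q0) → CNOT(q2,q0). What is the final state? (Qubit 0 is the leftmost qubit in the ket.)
-1/√2|101⟩ - 1/√2|111⟩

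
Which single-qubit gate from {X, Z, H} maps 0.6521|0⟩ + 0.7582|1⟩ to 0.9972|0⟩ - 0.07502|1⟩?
H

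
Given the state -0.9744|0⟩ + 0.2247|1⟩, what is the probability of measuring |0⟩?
0.9495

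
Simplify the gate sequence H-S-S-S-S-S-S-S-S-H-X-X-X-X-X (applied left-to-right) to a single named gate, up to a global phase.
X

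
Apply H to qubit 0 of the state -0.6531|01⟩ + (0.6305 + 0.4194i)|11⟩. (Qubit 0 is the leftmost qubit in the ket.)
(-0.01598 + 0.2966i)|01⟩ + (-0.9076 - 0.2966i)|11⟩

H on qubit 0 mixes each pair of kets that differ only in qubit 0: amplitudes (a, b) of (|…0…⟩, |…1…⟩) become ((a + b)/√2, (a − b)/√2). Kets absent from the input have amplitude 0.
(|01⟩, |11⟩): (a, b) = (-0.6531, (0.6305 + 0.4194i)) → ((-0.01598 + 0.2966i), (-0.9076 - 0.2966i))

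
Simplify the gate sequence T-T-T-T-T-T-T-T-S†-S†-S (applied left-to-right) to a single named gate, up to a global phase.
S†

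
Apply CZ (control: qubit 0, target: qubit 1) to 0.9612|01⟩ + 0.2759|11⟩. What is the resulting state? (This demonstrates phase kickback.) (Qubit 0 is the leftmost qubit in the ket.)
0.9612|01⟩ - 0.2759|11⟩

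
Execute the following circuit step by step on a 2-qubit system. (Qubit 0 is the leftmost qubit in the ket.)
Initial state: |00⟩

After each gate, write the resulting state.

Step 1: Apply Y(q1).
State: i|01⟩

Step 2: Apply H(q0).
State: (1/√2)i|01⟩ + (1/√2)i|11⟩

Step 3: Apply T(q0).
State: (1/√2)i|01⟩ + (-1/2 + (1/2)i)|11⟩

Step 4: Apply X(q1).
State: (1/√2)i|00⟩ + (-1/2 + (1/2)i)|10⟩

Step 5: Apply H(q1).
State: (1/2)i|00⟩ + (1/2)i|01⟩ + (-1/√8 + (1/√8)i)|10⟩ + (-1/√8 + (1/√8)i)|11⟩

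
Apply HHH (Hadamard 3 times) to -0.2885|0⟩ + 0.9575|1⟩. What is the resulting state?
0.4731|0⟩ - 0.8811|1⟩

H² = I, so H^3 = H: a single Hadamard. With (a, b) = (-0.2885, 0.9575), H gives ((a + b)/√2, (a − b)/√2) = (0.4731, -0.8811).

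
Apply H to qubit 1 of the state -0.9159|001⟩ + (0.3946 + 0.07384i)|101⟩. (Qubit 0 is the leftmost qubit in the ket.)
-0.6476|001⟩ - 0.6476|011⟩ + (0.279 + 0.05221i)|101⟩ + (0.279 + 0.05221i)|111⟩

H on qubit 1 mixes each pair of kets that differ only in qubit 1: amplitudes (a, b) of (|…0…⟩, |…1…⟩) become ((a + b)/√2, (a − b)/√2). Kets absent from the input have amplitude 0.
(|001⟩, |011⟩): (a, b) = (-0.9159, 0) → (-0.6476, -0.6476)
(|101⟩, |111⟩): (a, b) = ((0.3946 + 0.07384i), 0) → ((0.279 + 0.05221i), (0.279 + 0.05221i))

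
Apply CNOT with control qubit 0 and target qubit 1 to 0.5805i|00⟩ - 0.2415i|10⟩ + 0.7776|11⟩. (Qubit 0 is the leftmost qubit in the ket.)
0.5805i|00⟩ + 0.7776|10⟩ - 0.2415i|11⟩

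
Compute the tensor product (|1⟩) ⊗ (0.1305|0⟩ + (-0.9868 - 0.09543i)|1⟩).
0.1305|10⟩ + (-0.9868 - 0.09543i)|11⟩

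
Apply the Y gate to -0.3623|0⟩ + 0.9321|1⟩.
-0.9321i|0⟩ - 0.3623i|1⟩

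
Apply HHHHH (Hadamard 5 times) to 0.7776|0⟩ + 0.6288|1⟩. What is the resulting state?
0.9945|0⟩ + 0.1052|1⟩

H² = I, so H^5 = H: a single Hadamard. With (a, b) = (0.7776, 0.6288), H gives ((a + b)/√2, (a − b)/√2) = (0.9945, 0.1052).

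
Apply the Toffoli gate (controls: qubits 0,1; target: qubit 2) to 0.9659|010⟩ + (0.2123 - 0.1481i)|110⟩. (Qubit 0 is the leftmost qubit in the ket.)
0.9659|010⟩ + (0.2123 - 0.1481i)|111⟩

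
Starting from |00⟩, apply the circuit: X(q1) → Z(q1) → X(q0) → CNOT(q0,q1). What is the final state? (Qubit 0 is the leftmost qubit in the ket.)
-|10⟩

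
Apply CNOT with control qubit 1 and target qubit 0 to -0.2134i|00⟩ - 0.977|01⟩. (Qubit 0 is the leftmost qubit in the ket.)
-0.2134i|00⟩ - 0.977|11⟩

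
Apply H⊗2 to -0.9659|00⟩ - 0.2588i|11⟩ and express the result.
(-0.483 - 0.1294i)|00⟩ + (-0.483 + 0.1294i)|01⟩ + (-0.483 + 0.1294i)|10⟩ + (-0.483 - 0.1294i)|11⟩

H⊗2 gives amp(|y⟩) = (1/2) Σ_x (−1)^(x·y) amp(|x⟩), where x·y is the number of positions in which both x and y have a 1.
|00⟩: (-0.9659 - 0.2588i)/2 = (-0.483 - 0.1294i)
|01⟩: (-0.9659 + 0.2588i)/2 = (-0.483 + 0.1294i)
|10⟩: (-0.9659 + 0.2588i)/2 = (-0.483 + 0.1294i)
|11⟩: (-0.9659 - 0.2588i)/2 = (-0.483 - 0.1294i)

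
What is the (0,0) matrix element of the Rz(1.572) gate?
(0.7067 - 0.7075i)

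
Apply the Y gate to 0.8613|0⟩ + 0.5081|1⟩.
-0.5081i|0⟩ + 0.8613i|1⟩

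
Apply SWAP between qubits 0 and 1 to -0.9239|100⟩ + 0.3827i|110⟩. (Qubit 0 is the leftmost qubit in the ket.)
-0.9239|010⟩ + 0.3827i|110⟩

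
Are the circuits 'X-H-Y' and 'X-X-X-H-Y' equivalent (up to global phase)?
Yes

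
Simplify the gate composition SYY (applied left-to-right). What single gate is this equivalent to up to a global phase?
S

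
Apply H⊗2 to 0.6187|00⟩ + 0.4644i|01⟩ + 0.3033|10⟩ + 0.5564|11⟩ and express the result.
(0.7392 + 0.2322i)|00⟩ + (0.1828 - 0.2322i)|01⟩ + (-0.1205 + 0.2322i)|10⟩ + (0.4359 - 0.2322i)|11⟩

H⊗2 gives amp(|y⟩) = (1/2) Σ_x (−1)^(x·y) amp(|x⟩), where x·y is the number of positions in which both x and y have a 1.
|00⟩: (0.6187 + 0.4644i + 0.3033 + 0.5564)/2 = (0.7392 + 0.2322i)
|01⟩: (0.6187 - 0.4644i + 0.3033 - 0.5564)/2 = (0.1828 - 0.2322i)
|10⟩: (0.6187 + 0.4644i - 0.3033 - 0.5564)/2 = (-0.1205 + 0.2322i)
|11⟩: (0.6187 - 0.4644i - 0.3033 + 0.5564)/2 = (0.4359 - 0.2322i)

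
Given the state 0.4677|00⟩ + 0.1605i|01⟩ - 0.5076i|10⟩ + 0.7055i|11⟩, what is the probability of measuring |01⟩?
0.02576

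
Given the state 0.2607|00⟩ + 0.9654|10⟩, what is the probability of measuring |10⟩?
0.932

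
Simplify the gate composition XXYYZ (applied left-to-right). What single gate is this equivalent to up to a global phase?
Z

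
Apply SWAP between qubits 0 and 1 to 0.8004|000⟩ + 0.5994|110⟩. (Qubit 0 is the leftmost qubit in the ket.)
0.8004|000⟩ + 0.5994|110⟩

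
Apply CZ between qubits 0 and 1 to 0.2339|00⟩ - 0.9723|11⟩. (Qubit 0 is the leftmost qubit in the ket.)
0.2339|00⟩ + 0.9723|11⟩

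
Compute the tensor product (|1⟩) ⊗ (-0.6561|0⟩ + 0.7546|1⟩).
-0.6561|10⟩ + 0.7546|11⟩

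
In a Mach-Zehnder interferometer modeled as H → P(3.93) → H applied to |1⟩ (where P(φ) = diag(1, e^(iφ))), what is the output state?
(0.8525 + 0.3546i)|0⟩ + (0.1475 - 0.3546i)|1⟩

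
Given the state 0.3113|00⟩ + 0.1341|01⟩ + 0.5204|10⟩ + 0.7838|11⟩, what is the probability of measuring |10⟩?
0.2708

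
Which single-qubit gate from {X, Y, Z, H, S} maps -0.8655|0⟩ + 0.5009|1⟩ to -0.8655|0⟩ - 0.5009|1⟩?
Z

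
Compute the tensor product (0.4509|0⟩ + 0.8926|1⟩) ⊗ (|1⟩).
0.4509|01⟩ + 0.8926|11⟩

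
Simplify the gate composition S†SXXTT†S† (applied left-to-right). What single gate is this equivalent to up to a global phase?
S†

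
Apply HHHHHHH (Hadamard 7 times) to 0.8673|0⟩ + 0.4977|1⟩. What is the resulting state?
0.9652|0⟩ + 0.2613|1⟩

H² = I, so H^7 = H: a single Hadamard. With (a, b) = (0.8673, 0.4977), H gives ((a + b)/√2, (a − b)/√2) = (0.9652, 0.2613).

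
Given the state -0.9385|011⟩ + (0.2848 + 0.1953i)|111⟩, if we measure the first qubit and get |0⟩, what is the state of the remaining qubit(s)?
-|11⟩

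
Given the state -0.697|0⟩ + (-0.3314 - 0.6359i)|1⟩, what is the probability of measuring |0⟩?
0.4858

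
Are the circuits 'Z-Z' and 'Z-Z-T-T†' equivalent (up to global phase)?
Yes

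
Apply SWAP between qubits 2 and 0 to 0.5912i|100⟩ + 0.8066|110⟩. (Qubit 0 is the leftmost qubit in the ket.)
0.5912i|001⟩ + 0.8066|011⟩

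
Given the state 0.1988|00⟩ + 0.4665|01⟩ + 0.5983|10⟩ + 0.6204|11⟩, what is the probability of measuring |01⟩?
0.2176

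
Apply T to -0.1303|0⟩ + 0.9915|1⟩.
-0.1303|0⟩ + (0.7011 + 0.7011i)|1⟩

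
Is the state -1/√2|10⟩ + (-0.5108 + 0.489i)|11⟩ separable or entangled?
Separable

Writing the state as a|00⟩ + b|01⟩ + c|10⟩ + d|11⟩, it is a product state iff ad − bc = 0.
Here (a, b, c, d) = (0, 0, -1/√2, (-0.5108 + 0.489i)): ad − bc = (0)(-0.5108 + 0.489i) − (0)(-1/√2) = 0, so the state is separable.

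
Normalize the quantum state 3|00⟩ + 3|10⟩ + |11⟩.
0.6882|00⟩ + 0.6882|10⟩ + 0.2294|11⟩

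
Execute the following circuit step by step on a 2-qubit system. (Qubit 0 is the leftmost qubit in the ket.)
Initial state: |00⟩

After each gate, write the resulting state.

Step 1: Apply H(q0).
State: 1/√2|00⟩ + 1/√2|10⟩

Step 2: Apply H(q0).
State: |00⟩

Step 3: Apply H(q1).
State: 1/√2|00⟩ + 1/√2|01⟩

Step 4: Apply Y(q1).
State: -(1/√2)i|00⟩ + (1/√2)i|01⟩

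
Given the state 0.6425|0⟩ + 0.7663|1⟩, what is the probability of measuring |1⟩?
0.5872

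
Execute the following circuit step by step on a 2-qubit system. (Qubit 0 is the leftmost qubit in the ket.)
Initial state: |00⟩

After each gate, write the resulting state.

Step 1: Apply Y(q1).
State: i|01⟩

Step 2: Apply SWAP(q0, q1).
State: i|10⟩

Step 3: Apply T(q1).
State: i|10⟩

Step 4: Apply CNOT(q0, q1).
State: i|11⟩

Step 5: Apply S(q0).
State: -|11⟩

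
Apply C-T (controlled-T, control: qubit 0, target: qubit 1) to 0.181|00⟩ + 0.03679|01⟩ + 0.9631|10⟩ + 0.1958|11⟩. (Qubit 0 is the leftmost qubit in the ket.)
0.181|00⟩ + 0.03679|01⟩ + 0.9631|10⟩ + (0.1385 + 0.1385i)|11⟩

C-T leaves the control-|0⟩ kets |00⟩, |01⟩ unchanged and applies T to qubit 1 on the control-|1⟩ pair (|10⟩, |11⟩).
T = [[1, 0], [0, (1/√2 + (1/√2)i)]].
With a = amp(|10⟩) = 0.9631 and b = amp(|11⟩) = 0.1958:
new amp(|10⟩) = (1)·a = 0.9631
new amp(|11⟩) = (1/√2 + (1/√2)i)·b = (0.1385 + 0.1385i)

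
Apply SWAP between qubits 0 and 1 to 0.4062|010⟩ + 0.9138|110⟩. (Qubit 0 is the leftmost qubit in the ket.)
0.4062|100⟩ + 0.9138|110⟩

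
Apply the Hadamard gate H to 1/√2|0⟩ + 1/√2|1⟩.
|0⟩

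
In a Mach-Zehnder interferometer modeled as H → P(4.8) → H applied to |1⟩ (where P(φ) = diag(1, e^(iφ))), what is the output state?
(0.4563 + 0.4981i)|0⟩ + (0.5437 - 0.4981i)|1⟩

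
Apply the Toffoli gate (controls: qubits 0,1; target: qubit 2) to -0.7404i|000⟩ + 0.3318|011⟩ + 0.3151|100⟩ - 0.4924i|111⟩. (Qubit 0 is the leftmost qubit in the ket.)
-0.7404i|000⟩ + 0.3318|011⟩ + 0.3151|100⟩ - 0.4924i|110⟩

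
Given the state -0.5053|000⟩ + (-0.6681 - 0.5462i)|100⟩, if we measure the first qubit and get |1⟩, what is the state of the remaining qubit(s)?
(-0.7742 - 0.6329i)|00⟩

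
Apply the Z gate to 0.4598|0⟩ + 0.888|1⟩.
0.4598|0⟩ - 0.888|1⟩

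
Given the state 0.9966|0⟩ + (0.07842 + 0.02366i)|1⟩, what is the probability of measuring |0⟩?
0.9932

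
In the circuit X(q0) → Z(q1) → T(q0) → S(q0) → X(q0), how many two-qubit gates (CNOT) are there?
0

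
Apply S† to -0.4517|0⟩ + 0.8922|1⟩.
-0.4517|0⟩ - 0.8922i|1⟩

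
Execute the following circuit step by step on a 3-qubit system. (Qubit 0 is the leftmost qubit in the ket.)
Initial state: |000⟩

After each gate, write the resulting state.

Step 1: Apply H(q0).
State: 1/√2|000⟩ + 1/√2|100⟩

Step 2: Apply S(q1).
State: 1/√2|000⟩ + 1/√2|100⟩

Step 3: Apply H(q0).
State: |000⟩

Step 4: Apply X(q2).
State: |001⟩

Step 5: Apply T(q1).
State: |001⟩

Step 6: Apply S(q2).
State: i|001⟩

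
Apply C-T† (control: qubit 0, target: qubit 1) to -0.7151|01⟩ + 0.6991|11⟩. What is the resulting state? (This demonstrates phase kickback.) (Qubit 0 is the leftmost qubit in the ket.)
-0.7151|01⟩ + (0.4943 - 0.4943i)|11⟩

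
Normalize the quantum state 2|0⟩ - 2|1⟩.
1/√2|0⟩ - 1/√2|1⟩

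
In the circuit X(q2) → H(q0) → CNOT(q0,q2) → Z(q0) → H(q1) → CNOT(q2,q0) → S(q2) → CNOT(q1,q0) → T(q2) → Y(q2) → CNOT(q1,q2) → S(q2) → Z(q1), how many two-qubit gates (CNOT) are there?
4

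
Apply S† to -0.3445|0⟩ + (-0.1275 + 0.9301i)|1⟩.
-0.3445|0⟩ + (0.9301 + 0.1275i)|1⟩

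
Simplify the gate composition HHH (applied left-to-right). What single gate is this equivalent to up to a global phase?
H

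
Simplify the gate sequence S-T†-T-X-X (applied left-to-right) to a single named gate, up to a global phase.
S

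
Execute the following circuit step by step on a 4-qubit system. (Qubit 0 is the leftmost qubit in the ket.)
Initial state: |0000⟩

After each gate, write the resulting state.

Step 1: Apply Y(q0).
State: i|1000⟩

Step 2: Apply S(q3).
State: i|1000⟩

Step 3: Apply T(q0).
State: (-1/√2 + (1/√2)i)|1000⟩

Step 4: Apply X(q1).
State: (-1/√2 + (1/√2)i)|1100⟩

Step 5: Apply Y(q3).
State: (-1/√2 - (1/√2)i)|1101⟩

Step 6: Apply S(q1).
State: (1/√2 - (1/√2)i)|1101⟩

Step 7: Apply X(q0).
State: (1/√2 - (1/√2)i)|0101⟩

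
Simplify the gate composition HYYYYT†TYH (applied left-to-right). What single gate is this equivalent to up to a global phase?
Y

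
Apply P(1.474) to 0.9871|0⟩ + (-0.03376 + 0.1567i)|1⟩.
0.9871|0⟩ + (-0.1592 - 0.01846i)|1⟩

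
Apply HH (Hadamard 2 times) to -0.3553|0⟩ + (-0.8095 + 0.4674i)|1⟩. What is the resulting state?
-0.3553|0⟩ + (-0.8095 + 0.4674i)|1⟩

H² = I, so an even number of Hadamards cancels: H^2 = I and the state is unchanged.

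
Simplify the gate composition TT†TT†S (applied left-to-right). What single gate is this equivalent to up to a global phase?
S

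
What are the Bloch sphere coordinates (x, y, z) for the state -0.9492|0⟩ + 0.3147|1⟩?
(-0.5974, 0, 0.8019)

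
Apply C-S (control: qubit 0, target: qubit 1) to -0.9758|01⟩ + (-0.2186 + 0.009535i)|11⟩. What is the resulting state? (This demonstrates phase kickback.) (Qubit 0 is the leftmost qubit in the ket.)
-0.9758|01⟩ + (-0.009535 - 0.2186i)|11⟩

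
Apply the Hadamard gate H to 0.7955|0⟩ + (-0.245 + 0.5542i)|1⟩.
(0.3893 + 0.3919i)|0⟩ + (0.7357 - 0.3919i)|1⟩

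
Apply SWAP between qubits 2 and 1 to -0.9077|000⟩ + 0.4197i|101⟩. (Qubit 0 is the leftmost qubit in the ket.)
-0.9077|000⟩ + 0.4197i|110⟩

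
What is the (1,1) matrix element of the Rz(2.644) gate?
(0.2462 + 0.9692i)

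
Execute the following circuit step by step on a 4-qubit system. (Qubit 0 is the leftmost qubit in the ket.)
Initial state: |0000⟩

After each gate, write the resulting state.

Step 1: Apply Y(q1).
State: i|0100⟩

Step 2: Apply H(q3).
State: (1/√2)i|0100⟩ + (1/√2)i|0101⟩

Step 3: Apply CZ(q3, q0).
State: (1/√2)i|0100⟩ + (1/√2)i|0101⟩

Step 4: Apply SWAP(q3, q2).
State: (1/√2)i|0100⟩ + (1/√2)i|0110⟩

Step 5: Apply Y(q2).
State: 1/√2|0100⟩ - 1/√2|0110⟩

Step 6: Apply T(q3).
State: 1/√2|0100⟩ - 1/√2|0110⟩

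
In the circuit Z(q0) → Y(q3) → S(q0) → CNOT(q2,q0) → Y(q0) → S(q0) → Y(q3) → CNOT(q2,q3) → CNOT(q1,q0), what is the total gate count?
9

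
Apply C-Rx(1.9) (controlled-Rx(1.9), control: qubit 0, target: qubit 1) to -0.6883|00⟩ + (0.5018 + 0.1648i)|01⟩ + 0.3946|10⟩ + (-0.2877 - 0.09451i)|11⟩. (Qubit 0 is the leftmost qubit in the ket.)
-0.6883|00⟩ + (0.5018 + 0.1648i)|01⟩ + (0.1527 + 0.234i)|10⟩ + (-0.1674 - 0.3759i)|11⟩

C-Rx(1.9) leaves the control-|0⟩ kets |00⟩, |01⟩ unchanged and applies Rx(1.9) to qubit 1 on the control-|1⟩ pair (|10⟩, |11⟩).
Rx(1.9) = [[cos(θ/2), −i·sin(θ/2)], [−i·sin(θ/2), cos(θ/2)]]; θ = 1.9, cos(θ/2) ≈ 0.581683, sin(θ/2) ≈ 0.813416.
With a = amp(|10⟩) = 0.3946 and b = amp(|11⟩) = (-0.2877 - 0.09451i):
new amp(|10⟩) = (0.581683)·a + (-0.813416i)·b = (0.1527 + 0.234i)
new amp(|11⟩) = (-0.813416i)·a + (0.581683)·b = (-0.1674 - 0.3759i)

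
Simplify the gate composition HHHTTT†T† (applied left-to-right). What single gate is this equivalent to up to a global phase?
H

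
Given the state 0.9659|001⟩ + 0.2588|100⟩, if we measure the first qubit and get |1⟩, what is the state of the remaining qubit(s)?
|00⟩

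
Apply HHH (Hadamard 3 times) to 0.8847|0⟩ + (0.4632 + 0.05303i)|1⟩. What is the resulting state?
(0.9531 + 0.0375i)|0⟩ + (0.298 - 0.0375i)|1⟩

H² = I, so H^3 = H: a single Hadamard. With (a, b) = (0.8847, (0.4632 + 0.05303i)), H gives ((a + b)/√2, (a − b)/√2) = ((0.9531 + 0.0375i), (0.298 - 0.0375i)).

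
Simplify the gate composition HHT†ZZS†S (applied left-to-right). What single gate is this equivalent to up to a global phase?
T†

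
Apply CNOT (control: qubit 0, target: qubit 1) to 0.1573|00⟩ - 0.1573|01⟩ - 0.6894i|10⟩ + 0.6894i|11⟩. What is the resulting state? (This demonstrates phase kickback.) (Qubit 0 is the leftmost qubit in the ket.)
0.1573|00⟩ - 0.1573|01⟩ + 0.6894i|10⟩ - 0.6894i|11⟩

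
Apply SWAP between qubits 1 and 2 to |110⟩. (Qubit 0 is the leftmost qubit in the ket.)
|101⟩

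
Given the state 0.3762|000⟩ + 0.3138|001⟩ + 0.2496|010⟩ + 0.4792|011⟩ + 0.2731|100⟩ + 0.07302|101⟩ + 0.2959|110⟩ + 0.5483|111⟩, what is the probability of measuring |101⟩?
0.005332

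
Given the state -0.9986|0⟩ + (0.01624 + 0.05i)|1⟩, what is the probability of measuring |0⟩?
0.9972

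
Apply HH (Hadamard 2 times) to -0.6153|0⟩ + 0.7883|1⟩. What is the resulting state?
-0.6153|0⟩ + 0.7883|1⟩

H² = I, so an even number of Hadamards cancels: H^2 = I and the state is unchanged.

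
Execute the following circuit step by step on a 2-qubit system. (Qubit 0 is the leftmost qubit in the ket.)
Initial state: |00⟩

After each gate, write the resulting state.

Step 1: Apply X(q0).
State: |10⟩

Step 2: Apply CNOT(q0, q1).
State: |11⟩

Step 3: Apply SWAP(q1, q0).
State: |11⟩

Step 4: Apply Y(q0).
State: -i|01⟩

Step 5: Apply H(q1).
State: -(1/√2)i|00⟩ + (1/√2)i|01⟩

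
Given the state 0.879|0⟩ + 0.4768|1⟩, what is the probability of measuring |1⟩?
0.2273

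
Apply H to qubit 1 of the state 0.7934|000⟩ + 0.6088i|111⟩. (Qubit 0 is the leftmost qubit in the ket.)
0.561|000⟩ + 0.561|010⟩ + 0.4305i|101⟩ - 0.4305i|111⟩

H on qubit 1 mixes each pair of kets that differ only in qubit 1: amplitudes (a, b) of (|…0…⟩, |…1…⟩) become ((a + b)/√2, (a − b)/√2). Kets absent from the input have amplitude 0.
(|000⟩, |010⟩): (a, b) = (0.7934, 0) → (0.561, 0.561)
(|101⟩, |111⟩): (a, b) = (0, 0.6088i) → (0.4305i, -0.4305i)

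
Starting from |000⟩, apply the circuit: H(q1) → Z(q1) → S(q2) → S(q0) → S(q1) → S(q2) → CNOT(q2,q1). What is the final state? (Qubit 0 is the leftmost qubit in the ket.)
1/√2|000⟩ - (1/√2)i|010⟩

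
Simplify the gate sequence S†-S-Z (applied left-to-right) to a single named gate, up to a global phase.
Z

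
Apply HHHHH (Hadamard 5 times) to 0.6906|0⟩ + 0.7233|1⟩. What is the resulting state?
0.9998|0⟩ - 0.02312|1⟩

H² = I, so H^5 = H: a single Hadamard. With (a, b) = (0.6906, 0.7233), H gives ((a + b)/√2, (a − b)/√2) = (0.9998, -0.02312).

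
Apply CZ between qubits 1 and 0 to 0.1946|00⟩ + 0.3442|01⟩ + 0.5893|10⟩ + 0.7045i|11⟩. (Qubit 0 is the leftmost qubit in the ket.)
0.1946|00⟩ + 0.3442|01⟩ + 0.5893|10⟩ - 0.7045i|11⟩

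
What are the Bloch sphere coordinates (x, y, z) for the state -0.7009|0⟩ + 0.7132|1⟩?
(-0.9998, 0, -0.01739)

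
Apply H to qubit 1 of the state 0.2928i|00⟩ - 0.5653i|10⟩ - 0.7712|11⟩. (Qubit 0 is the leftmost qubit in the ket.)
0.207i|00⟩ + 0.207i|01⟩ + (-0.5453 - 0.3997i)|10⟩ + (0.5453 - 0.3997i)|11⟩

H on qubit 1 mixes each pair of kets that differ only in qubit 1: amplitudes (a, b) of (|…0…⟩, |…1…⟩) become ((a + b)/√2, (a − b)/√2). Kets absent from the input have amplitude 0.
(|00⟩, |01⟩): (a, b) = (0.2928i, 0) → (0.207i, 0.207i)
(|10⟩, |11⟩): (a, b) = (-0.5653i, -0.7712) → ((-0.5453 - 0.3997i), (0.5453 - 0.3997i))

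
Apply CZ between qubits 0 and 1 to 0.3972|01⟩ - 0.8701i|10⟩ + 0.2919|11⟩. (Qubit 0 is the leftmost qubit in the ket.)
0.3972|01⟩ - 0.8701i|10⟩ - 0.2919|11⟩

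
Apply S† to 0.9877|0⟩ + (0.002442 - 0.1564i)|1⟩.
0.9877|0⟩ + (-0.1564 - 0.002442i)|1⟩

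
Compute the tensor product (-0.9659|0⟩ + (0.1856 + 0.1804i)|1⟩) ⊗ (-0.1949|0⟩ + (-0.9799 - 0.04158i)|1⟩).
0.1883|00⟩ + (0.9465 + 0.04016i)|01⟩ + (-0.03617 - 0.03516i)|10⟩ + (-0.1744 - 0.1845i)|11⟩

amp(|b₁b₂…⟩) = product of the factor amplitudes for bits b₁, b₂, …; only kets whose every factor amplitude is nonzero survive.
|00⟩: (-0.9659)(-0.1949) = 0.1883
|01⟩: (-0.9659)(-0.9799 - 0.04158i) = (0.9465 + 0.04016i)
|10⟩: (0.1856 + 0.1804i)(-0.1949) = (-0.03617 - 0.03516i)
|11⟩: (0.1856 + 0.1804i)(-0.9799 - 0.04158i) = (-0.1744 - 0.1845i)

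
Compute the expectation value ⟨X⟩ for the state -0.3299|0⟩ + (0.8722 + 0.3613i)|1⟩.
-0.5755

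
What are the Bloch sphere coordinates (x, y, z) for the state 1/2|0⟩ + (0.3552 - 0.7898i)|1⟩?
(0.3552, -0.7898, -0.5)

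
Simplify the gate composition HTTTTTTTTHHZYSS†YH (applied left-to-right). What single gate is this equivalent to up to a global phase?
X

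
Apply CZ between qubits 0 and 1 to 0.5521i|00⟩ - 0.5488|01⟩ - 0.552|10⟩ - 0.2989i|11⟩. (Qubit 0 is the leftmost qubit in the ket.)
0.5521i|00⟩ - 0.5488|01⟩ - 0.552|10⟩ + 0.2989i|11⟩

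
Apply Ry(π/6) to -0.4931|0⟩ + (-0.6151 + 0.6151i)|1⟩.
(-0.3171 - 0.1592i)|0⟩ + (-0.7218 + 0.5941i)|1⟩

Ry(π/6) = [[cos(θ/2), −sin(θ/2)], [sin(θ/2), cos(θ/2)]]; θ = π/6, cos(θ/2) ≈ 0.965926, sin(θ/2) ≈ 0.258819.
With a = amp(|0⟩) = -0.4931 and b = amp(|1⟩) = (-0.6151 + 0.6151i):
new amp(|0⟩) = (0.965926)·a + (-0.258819)·b = (-0.3171 - 0.1592i)
new amp(|1⟩) = (0.258819)·a + (0.965926)·b = (-0.7218 + 0.5941i)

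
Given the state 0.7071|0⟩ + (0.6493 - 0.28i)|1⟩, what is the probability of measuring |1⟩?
0.5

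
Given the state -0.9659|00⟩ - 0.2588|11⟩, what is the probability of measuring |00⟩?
0.933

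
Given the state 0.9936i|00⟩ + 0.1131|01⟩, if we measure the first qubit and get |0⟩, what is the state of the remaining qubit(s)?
0.9936i|0⟩ + 0.1131|1⟩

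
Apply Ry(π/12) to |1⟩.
-0.1305|0⟩ + 0.9914|1⟩

Ry(π/12) = [[cos(θ/2), −sin(θ/2)], [sin(θ/2), cos(θ/2)]]; θ = π/12, cos(θ/2) ≈ 0.991445, sin(θ/2) ≈ 0.130526.
With a = amp(|0⟩) = 0 and b = amp(|1⟩) = 1:
new amp(|0⟩) = (0.991445)·a + (-0.130526)·b = -0.1305
new amp(|1⟩) = (0.130526)·a + (0.991445)·b = 0.9914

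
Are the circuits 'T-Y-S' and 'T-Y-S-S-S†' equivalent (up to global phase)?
Yes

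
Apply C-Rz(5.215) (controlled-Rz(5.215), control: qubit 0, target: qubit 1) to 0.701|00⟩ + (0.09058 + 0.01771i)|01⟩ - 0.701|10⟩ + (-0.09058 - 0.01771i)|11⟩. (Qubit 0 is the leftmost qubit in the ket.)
0.701|00⟩ + (0.09058 + 0.01771i)|01⟩ + (0.6034 + 0.3569i)|10⟩ + (0.08698 - 0.03087i)|11⟩

C-Rz(5.215) leaves the control-|0⟩ kets |00⟩, |01⟩ unchanged and applies Rz(5.215) to qubit 1 on the control-|1⟩ pair (|10⟩, |11⟩).
Rz(5.215) = [[e^(−iθ/2), 0], [0, e^(iθ/2)]] with e^(±iθ/2) = cos(θ/2) ± i·sin(θ/2); θ = 5.215, cos(θ/2) ≈ -0.860731, sin(θ/2) ≈ 0.50906.
With a = amp(|10⟩) = -0.701 and b = amp(|11⟩) = (-0.09058 - 0.01771i):
new amp(|10⟩) = (-0.860731 - 0.50906i)·a = (0.6034 + 0.3569i)
new amp(|11⟩) = (-0.860731 + 0.50906i)·b = (0.08698 - 0.03087i)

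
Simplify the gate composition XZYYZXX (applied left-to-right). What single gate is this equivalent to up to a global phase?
X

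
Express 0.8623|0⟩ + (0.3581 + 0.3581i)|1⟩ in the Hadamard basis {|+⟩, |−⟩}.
(0.863 + 0.2532i)|+⟩ + (0.3565 - 0.2532i)|−⟩

With |ψ⟩ = α|0⟩ + β|1⟩, the Hadamard-basis coefficients are ⟨+|ψ⟩ = (α + β)/√2 and ⟨−|ψ⟩ = (α − β)/√2.
Here α = 0.8623, β = (0.3581 + 0.3581i): (α + β)/√2 = (0.863 + 0.2532i), (α − β)/√2 = (0.3565 - 0.2532i).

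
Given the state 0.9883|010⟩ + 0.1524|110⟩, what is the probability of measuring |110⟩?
0.02323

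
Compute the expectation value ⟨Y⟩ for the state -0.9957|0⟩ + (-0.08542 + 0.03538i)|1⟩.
-0.07046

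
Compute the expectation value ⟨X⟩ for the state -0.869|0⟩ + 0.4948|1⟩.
-0.86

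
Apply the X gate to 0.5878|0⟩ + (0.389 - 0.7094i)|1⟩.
(0.389 - 0.7094i)|0⟩ + 0.5878|1⟩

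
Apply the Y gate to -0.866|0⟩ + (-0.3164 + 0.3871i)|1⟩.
(0.3871 + 0.3164i)|0⟩ - 0.866i|1⟩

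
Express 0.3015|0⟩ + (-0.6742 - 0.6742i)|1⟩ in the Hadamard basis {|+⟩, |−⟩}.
(-0.2635 - 0.4767i)|+⟩ + (0.6899 + 0.4767i)|−⟩

With |ψ⟩ = α|0⟩ + β|1⟩, the Hadamard-basis coefficients are ⟨+|ψ⟩ = (α + β)/√2 and ⟨−|ψ⟩ = (α − β)/√2.
Here α = 0.3015, β = (-0.6742 - 0.6742i): (α + β)/√2 = (-0.2635 - 0.4767i), (α − β)/√2 = (0.6899 + 0.4767i).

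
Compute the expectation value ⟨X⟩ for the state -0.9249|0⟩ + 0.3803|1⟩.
-0.7035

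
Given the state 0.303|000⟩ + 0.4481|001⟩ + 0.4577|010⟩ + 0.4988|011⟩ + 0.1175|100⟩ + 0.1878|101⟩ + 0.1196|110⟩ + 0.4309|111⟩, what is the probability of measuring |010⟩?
0.2095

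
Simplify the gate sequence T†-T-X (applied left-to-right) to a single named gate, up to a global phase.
X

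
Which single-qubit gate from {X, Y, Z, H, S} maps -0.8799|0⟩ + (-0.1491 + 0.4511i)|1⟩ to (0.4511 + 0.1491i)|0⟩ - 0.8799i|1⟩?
Y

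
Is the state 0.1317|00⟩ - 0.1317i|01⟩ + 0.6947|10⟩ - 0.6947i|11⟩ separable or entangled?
Separable

Writing the state as a|00⟩ + b|01⟩ + c|10⟩ + d|11⟩, it is a product state iff ad − bc = 0.
Here (a, b, c, d) = (0.1317, -0.1317i, 0.6947, -0.6947i): ad − bc = (0.1317)(-0.6947i) − (-0.1317i)(0.6947) = 0, so the state is separable.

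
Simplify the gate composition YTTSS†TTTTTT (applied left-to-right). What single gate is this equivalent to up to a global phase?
Y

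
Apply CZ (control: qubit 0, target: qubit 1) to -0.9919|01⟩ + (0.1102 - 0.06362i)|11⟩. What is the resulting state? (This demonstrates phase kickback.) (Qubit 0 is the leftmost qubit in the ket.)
-0.9919|01⟩ + (-0.1102 + 0.06362i)|11⟩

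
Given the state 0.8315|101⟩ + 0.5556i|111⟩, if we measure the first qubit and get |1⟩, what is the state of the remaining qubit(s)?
0.8315|01⟩ + 0.5556i|11⟩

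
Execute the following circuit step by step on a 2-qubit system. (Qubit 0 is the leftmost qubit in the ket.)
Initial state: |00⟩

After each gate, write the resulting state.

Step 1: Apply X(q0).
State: |10⟩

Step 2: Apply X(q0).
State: |00⟩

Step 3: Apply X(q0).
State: |10⟩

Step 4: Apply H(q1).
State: 1/√2|10⟩ + 1/√2|11⟩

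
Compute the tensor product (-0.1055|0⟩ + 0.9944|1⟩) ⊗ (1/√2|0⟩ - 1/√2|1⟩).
-0.0746|00⟩ + 0.0746|01⟩ + 0.7031|10⟩ - 0.7031|11⟩

amp(|b₁b₂…⟩) = product of the factor amplitudes for bits b₁, b₂, …; only kets whose every factor amplitude is nonzero survive.
|00⟩: (-0.1055)(1/√2) = -0.0746
|01⟩: (-0.1055)(-1/√2) = 0.0746
|10⟩: (0.9944)(1/√2) = 0.7031
|11⟩: (0.9944)(-1/√2) = -0.7031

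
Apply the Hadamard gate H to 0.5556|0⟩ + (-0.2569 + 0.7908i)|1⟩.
(0.2112 + 0.5592i)|0⟩ + (0.5745 - 0.5592i)|1⟩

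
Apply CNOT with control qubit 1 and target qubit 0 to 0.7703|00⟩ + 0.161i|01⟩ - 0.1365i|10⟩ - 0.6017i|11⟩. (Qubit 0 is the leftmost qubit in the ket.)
0.7703|00⟩ - 0.6017i|01⟩ - 0.1365i|10⟩ + 0.161i|11⟩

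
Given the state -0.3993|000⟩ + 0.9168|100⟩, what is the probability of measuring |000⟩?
0.1594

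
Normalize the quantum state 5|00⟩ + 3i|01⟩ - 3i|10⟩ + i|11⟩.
0.7538|00⟩ + 0.4523i|01⟩ - 0.4523i|10⟩ + 0.1508i|11⟩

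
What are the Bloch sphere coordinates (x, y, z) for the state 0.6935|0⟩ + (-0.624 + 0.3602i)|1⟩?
(-0.8655, 0.4996, -0.03818)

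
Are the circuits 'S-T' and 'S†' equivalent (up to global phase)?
No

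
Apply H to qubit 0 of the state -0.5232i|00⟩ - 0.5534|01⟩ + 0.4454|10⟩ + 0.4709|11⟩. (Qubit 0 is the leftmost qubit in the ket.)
(0.3149 - 0.37i)|00⟩ - 0.05834|01⟩ + (-0.3149 - 0.37i)|10⟩ - 0.7243|11⟩

H on qubit 0 mixes each pair of kets that differ only in qubit 0: amplitudes (a, b) of (|…0…⟩, |…1…⟩) become ((a + b)/√2, (a − b)/√2). Kets absent from the input have amplitude 0.
(|00⟩, |10⟩): (a, b) = (-0.5232i, 0.4454) → ((0.3149 - 0.37i), (-0.3149 - 0.37i))
(|01⟩, |11⟩): (a, b) = (-0.5534, 0.4709) → (-0.05834, -0.7243)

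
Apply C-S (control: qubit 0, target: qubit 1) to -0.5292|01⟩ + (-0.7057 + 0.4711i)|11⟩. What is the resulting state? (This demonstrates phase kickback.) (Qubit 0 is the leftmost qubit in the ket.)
-0.5292|01⟩ + (-0.4711 - 0.7057i)|11⟩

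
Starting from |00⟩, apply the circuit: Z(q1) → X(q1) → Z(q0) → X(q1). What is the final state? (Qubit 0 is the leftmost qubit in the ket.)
|00⟩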